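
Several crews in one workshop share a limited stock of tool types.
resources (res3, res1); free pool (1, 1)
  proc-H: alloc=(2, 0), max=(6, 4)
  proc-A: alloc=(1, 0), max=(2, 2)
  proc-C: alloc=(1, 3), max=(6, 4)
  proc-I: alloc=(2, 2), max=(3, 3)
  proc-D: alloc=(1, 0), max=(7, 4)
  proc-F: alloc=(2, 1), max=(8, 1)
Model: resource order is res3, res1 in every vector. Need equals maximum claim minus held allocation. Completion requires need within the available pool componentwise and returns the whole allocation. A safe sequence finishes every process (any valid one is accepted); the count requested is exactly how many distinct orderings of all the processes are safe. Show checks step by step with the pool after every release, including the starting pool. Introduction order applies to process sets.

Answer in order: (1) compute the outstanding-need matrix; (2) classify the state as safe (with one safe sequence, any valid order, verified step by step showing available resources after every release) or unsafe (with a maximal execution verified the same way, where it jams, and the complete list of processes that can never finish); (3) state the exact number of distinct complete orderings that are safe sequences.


(1) Remaining need (order res3, res1):
  proc-H: (4, 4)
  proc-A: (1, 2)
  proc-C: (5, 1)
  proc-I: (1, 1)
  proc-D: (6, 4)
  proc-F: (6, 0)
(2) UNSAFE.
Key observation: after proc-I, proc-A the pool peaks at (4, 3), and each blocked process is short somewhere: proc-H on res1; proc-C on res3; proc-D on res3, res1; proc-F on res3.
Going as far as possible: proc-I, proc-A; after that, nothing fits. Walking it through:
  pool = (1, 1)
  proc-I: need (1, 1) fits (1, 1); releases (2, 2), pool now (3, 3)
  proc-A: need (1, 2) fits (3, 3); releases (1, 0), pool now (4, 3)
  blocked: proc-H wants (4, 4), pool (4, 3) — not enough res1
  blocked: proc-C wants (5, 1), pool (4, 3) — not enough res3
  blocked: proc-D wants (6, 4), pool (4, 3) — not enough res3 and res1
  blocked: proc-F wants (6, 0), pool (4, 3) — not enough res3
Never able to finish: proc-H, proc-C, proc-D and proc-F.
(3) Exactly 0 of the possible complete orderings are safe sequences.


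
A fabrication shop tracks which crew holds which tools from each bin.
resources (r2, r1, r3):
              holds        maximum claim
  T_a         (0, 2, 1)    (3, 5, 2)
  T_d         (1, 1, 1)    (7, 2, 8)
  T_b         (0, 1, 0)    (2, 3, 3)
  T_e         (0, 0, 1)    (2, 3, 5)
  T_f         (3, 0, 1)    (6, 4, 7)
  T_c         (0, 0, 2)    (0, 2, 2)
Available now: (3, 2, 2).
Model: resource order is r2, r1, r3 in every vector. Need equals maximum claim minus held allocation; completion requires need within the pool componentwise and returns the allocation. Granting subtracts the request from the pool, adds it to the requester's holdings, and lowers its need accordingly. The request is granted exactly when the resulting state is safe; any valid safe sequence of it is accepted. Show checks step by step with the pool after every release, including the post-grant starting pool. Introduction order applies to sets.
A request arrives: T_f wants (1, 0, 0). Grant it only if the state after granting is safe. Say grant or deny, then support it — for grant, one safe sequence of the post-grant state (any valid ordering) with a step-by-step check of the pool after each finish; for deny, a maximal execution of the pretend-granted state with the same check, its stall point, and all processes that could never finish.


DENY: after the grant no complete ordering would exist.
Key observation: after T_c, T_b, T_e the pool peaks at (2, 3, 5), and each blocked process is short somewhere: T_a on r2; T_d on r2, r3; T_f on r1, r3.
After a pretend grant, a maximal execution: T_c, T_b, T_e — then nothing else fits. Step-by-step check:
  pool = (2, 2, 2)
  T_c needs (0, 2, 0) <= (2, 2, 2) -> finishes; pool += (0, 0, 2) = (2, 2, 4)
  T_b needs (2, 2, 3) <= (2, 2, 4) -> finishes; pool += (0, 1, 0) = (2, 3, 4)
  T_e needs (2, 3, 4) <= (2, 3, 4) -> finishes; pool += (0, 0, 1) = (2, 3, 5)
  T_a cannot run: need (3, 3, 1) vs free (2, 3, 5) (insufficient r2)
  T_d cannot run: need (6, 1, 7) vs free (2, 3, 5) (insufficient r2 and r3)
  T_f cannot run: need (2, 4, 6) vs free (2, 3, 5) (insufficient r1 and r3)
Post-grant, the permanently blocked set is T_a, T_d and T_f.


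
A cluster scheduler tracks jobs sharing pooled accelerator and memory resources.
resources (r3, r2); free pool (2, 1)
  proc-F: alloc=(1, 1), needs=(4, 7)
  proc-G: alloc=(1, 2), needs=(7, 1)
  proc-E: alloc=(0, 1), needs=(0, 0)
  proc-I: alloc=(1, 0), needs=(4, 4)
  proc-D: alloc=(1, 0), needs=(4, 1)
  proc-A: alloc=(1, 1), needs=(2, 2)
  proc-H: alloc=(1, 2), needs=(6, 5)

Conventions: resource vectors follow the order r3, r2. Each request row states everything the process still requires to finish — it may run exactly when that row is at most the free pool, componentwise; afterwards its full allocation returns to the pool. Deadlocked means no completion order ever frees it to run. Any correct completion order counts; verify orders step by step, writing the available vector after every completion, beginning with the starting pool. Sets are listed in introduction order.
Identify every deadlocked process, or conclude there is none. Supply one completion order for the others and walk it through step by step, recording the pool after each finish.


Deadlocked set: proc-F, proc-G, proc-I, proc-D and proc-H.
Key observation: even finishing proc-E, proc-A leaves just (3, 3) free — too little r3 for any of the remaining processes.
A valid finishing order for the others: proc-E, proc-A. Walking it through:
  pool = (2, 1)
  proc-E needs (0, 0) <= (2, 1) -> finishes; pool += (0, 1) = (2, 2)
  proc-A needs (2, 2) <= (2, 2) -> finishes; pool += (1, 1) = (3, 3)
The blocked processes can never fit:
  proc-F still needs (4, 7) but only (3, 3) is free — short on r3 and r2
  proc-G still needs (7, 1) but only (3, 3) is free — short on r3
  proc-I still needs (4, 4) but only (3, 3) is free — short on r3 and r2
  proc-D still needs (4, 1) but only (3, 3) is free — short on r3
  proc-H still needs (6, 5) but only (3, 3) is free — short on r3 and r2


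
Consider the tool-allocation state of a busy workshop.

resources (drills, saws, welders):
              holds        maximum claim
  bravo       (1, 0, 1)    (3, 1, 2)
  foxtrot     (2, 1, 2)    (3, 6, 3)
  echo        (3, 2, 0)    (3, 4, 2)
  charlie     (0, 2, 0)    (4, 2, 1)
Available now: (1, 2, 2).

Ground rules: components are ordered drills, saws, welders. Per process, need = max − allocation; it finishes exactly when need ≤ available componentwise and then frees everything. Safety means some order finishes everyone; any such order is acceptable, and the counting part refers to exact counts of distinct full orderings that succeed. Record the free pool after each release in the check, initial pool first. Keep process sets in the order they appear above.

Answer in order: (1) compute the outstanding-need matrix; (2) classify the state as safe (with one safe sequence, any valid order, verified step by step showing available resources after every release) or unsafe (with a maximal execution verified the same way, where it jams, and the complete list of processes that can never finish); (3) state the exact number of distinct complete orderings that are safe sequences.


(1) Remaining need (order drills, saws, welders):
  bravo: (2, 1, 1)
  foxtrot: (1, 5, 1)
  echo: (0, 2, 2)
  charlie: (4, 0, 1)
(2) SAFE — a valid safe sequence is echo, charlie, foxtrot, bravo.
Key observation: echo marks the first exact bind of the order: its need (0, 2, 2) fits the free (1, 2, 2) with zero slack on a requested resource.
Verifying each step:
  pool = (1, 2, 2)
  echo: need (0, 2, 2) fits (1, 2, 2); releases (3, 2, 0), pool now (4, 4, 2)
  charlie: need (4, 0, 1) fits (4, 4, 2); releases (0, 2, 0), pool now (4, 6, 2)
  foxtrot: need (1, 5, 1) fits (4, 6, 2); releases (2, 1, 2), pool now (6, 7, 4)
  bravo: need (2, 1, 1) fits (6, 7, 4); releases (1, 0, 1), pool now (7, 7, 5)
(3) The exact count: 3 of the possible complete orderings are safe sequences.


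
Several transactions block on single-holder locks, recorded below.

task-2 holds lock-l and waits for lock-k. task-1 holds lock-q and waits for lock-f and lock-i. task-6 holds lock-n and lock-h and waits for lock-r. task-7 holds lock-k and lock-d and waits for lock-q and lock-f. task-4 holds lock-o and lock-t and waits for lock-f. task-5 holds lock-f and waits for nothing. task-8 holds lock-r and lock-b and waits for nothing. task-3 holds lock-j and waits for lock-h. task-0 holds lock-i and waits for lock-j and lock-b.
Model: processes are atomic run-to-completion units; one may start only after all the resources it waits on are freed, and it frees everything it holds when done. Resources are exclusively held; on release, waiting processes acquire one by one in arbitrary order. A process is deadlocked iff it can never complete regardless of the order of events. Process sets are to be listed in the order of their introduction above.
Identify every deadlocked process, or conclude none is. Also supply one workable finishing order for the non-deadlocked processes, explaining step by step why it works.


The deadlocked set is empty.
Key observation: every chain of waits terminates; starting from the processes that wait on nothing, all the rest unlock in turn.
The rest can finish in the order task-8, task-5, task-6, task-3, task-0, task-1, task-4, task-7, task-2.
Verifying each step:
  task-8 waits on nothing -> runs at once and releases lock-r and lock-b
  task-5 waits on nothing -> runs at once and releases lock-f
  task-6: everything it awaited (lock-r) is free; runs, freeing lock-n and lock-h
  task-3: everything it awaited (lock-h) is free; runs, freeing lock-j
  task-0: everything it awaited (lock-j and lock-b) is free; runs, freeing lock-i
  task-1: everything it awaited (lock-f and lock-i) is free; runs, freeing lock-q
  task-4: everything it awaited (lock-f) is free; runs, freeing lock-o and lock-t
  task-7: everything it awaited (lock-q and lock-f) is free; runs, freeing lock-k and lock-d
  task-2: everything it awaited (lock-k) is free; runs, freeing lock-l


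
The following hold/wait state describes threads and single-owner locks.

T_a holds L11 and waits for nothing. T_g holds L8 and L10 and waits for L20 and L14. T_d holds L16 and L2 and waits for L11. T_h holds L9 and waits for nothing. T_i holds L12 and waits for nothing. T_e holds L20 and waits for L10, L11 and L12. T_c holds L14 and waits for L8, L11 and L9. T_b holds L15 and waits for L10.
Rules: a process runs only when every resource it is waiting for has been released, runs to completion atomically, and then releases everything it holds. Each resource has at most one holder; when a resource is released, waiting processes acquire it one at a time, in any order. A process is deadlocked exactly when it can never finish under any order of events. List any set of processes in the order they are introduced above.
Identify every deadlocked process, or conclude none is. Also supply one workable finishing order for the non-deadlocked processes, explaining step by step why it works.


Deadlocked set: T_g, T_e, T_c and T_b.
Key observation: T_g -> T_e -> T_g is a circular wait — nothing in it can go first; T_c is caught in further circular waits and T_b waits into the deadlock from upstream.
A valid finishing order for the others: T_i, T_a, T_h, T_d.
Verifying each step:
  T_i waits on nothing -> runs at once and releases L12
  T_a waits on nothing -> runs at once and releases L11
  T_h waits on nothing -> runs at once and releases L9
  run T_d (all its waits — L11 — are resolved); releases L16 and L2


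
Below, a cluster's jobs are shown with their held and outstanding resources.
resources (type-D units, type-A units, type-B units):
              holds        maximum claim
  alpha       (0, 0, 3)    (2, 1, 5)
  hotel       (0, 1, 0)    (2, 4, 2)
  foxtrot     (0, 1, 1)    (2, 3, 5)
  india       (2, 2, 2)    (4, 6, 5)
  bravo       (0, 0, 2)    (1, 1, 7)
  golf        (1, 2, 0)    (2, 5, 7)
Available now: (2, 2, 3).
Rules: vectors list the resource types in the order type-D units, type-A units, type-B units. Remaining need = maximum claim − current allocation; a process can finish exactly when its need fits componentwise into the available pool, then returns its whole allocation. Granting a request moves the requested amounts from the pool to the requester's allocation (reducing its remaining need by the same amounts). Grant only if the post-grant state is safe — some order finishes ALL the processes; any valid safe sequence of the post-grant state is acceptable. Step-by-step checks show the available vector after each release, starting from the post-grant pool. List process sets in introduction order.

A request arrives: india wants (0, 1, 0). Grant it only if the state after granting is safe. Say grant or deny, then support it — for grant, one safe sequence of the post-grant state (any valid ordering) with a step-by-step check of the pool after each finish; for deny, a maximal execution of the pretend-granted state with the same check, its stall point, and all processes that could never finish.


DENY. Granting would leave the state unsafe.
Key observation: even finishing alpha, bravo leaves just (2, 1, 8) free — too little type-A units for any of the remaining processes.
Pretend the grant happened; the run alpha, bravo goes as far as possible. Walking it through:
  pool = (2, 1, 3)
  alpha needs (2, 1, 2) <= (2, 1, 3) -> finishes; pool += (0, 0, 3) = (2, 1, 6)
  bravo needs (1, 1, 5) <= (2, 1, 6) -> finishes; pool += (0, 0, 2) = (2, 1, 8)
  hotel cannot run: need (2, 3, 2) vs free (2, 1, 8) (insufficient type-A units)
  foxtrot cannot run: need (2, 2, 4) vs free (2, 1, 8) (insufficient type-A units)
  india cannot run: need (2, 3, 3) vs free (2, 1, 8) (insufficient type-A units)
  golf cannot run: need (1, 3, 7) vs free (2, 1, 8) (insufficient type-A units)
Processes that could never finish after the grant: hotel, foxtrot, india and golf.


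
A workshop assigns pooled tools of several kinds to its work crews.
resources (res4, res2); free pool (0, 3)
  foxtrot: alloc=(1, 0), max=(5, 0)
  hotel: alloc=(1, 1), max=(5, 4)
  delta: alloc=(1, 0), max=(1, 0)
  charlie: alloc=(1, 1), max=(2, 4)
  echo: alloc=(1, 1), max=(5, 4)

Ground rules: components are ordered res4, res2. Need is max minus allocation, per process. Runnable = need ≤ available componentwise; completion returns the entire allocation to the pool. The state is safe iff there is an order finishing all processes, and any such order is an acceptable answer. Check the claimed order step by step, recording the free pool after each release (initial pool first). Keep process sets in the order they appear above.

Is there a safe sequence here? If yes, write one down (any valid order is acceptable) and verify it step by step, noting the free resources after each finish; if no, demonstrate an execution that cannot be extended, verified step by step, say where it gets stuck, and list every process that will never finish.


The state is UNSAFE.
Key observation: the pool after delta, charlie is (2, 4); every surviving request exceeds it in res4, so progress ends there.
Going as far as possible: delta, charlie; after that, nothing fits. Verifying each step:
  pool = (0, 3)
  delta needs (0, 0) <= (0, 3) -> finishes; pool += (1, 0) = (1, 3)
  charlie needs (1, 3) <= (1, 3) -> finishes; pool += (1, 1) = (2, 4)
  blocked: foxtrot wants (4, 0), pool (2, 4) — not enough res4
  blocked: hotel wants (4, 3), pool (2, 4) — not enough res4
  blocked: echo wants (4, 3), pool (2, 4) — not enough res4
Processes that can never finish: foxtrot, hotel and echo.


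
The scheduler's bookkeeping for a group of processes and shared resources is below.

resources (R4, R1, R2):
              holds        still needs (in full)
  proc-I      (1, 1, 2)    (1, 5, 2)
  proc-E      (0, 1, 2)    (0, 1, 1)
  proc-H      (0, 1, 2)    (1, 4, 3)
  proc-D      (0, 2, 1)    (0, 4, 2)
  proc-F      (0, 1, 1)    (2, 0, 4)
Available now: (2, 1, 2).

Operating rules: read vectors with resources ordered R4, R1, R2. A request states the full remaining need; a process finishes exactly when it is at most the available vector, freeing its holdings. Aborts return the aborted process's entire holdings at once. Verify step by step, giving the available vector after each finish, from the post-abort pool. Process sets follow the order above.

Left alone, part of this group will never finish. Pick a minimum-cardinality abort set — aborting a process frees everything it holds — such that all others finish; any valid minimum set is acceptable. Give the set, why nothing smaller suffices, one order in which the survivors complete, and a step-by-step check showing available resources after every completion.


Abort proc-D.
Key observation: proc-H was stuck for good until proc-D gave back (0, 2, 1); in the order shown it finishes at step 2.
No smaller set exists: with zero aborts the deadlock remains.
The survivors complete as proc-E, proc-H, proc-F, proc-I. Walking it through (starting from the post-abort pool):
  pool = (2, 3, 3)
  proc-E: need (0, 1, 1) fits (2, 3, 3); releases (0, 1, 2), pool now (2, 4, 5)
  proc-H: need (1, 4, 3) fits (2, 4, 5); releases (0, 1, 2), pool now (2, 5, 7)
  proc-F: need (2, 0, 4) fits (2, 5, 7); releases (0, 1, 1), pool now (2, 6, 8)
  proc-I: need (1, 5, 2) fits (2, 6, 8); releases (1, 1, 2), pool now (3, 7, 10)


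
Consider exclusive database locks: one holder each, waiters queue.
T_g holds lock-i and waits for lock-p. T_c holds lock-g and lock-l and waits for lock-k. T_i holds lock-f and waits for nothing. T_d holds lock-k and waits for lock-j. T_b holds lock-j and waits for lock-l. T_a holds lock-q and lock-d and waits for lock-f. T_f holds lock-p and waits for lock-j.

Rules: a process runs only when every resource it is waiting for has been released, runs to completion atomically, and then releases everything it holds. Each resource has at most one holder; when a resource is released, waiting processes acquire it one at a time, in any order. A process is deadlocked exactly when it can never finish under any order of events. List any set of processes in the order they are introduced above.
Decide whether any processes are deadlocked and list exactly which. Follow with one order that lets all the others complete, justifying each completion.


The deadlocked set is T_g, T_c, T_d, T_b and T_f.
Key observation: T_b -> T_c -> T_d -> T_b is a circular wait — nothing in it can go first; T_g and T_f wait into the deadlock from upstream.
One completion order for the rest: T_i, T_a.
Verifying each step:
  run T_i (it waits on nothing); releases lock-f
  T_a waits on lock-f — all released -> runs and releases lock-q and lock-d


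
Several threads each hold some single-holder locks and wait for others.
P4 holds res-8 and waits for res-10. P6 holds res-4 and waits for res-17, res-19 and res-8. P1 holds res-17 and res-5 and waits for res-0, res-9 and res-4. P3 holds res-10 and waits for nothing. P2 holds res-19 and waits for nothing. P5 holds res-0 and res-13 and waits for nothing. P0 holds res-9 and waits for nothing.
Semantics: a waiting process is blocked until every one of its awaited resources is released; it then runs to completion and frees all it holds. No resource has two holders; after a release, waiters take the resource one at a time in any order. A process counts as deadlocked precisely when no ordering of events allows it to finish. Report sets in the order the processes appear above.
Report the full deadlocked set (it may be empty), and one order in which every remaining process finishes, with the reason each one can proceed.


Deadlocked set: P6 and P1.
Key observation: the wait chain closes on itself along P6 -> P1 -> P6; no other process is dragged down with it.
The rest can finish in the order P0, P5, P3, P2, P4.
Step-by-step check:
  P0: no waits; runs immediately, freeing res-9
  P5: no waits; runs immediately, freeing res-0 and res-13
  P3: no waits; runs immediately, freeing res-10
  P2: no waits; runs immediately, freeing res-19
  P4: everything it awaited (res-10) is free; runs, freeing res-8


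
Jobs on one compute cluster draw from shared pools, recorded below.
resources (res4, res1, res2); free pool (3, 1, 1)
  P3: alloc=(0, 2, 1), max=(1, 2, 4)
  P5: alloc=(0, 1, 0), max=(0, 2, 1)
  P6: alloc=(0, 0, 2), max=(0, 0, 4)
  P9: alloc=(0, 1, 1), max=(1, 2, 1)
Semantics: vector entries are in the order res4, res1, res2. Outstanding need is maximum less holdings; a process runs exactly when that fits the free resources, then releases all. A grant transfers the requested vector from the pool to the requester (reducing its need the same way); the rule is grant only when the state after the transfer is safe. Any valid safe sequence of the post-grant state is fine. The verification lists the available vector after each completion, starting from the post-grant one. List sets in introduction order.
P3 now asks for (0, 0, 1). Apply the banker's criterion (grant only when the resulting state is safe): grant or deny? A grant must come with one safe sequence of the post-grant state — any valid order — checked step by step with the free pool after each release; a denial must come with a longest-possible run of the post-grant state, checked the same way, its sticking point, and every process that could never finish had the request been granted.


DENY — the pretend-granted state is unsafe.
Key observation: the pool after P9, P5 is (3, 3, 1); every surviving request exceeds it in res2, so progress ends there.
On the post-grant state, P9, P5 is a maximal run — nothing extends it. Walking it through:
  pool = (3, 1, 0)
  P9 needs (1, 1, 0) <= (3, 1, 0) -> finishes; pool += (0, 1, 1) = (3, 2, 1)
  P5 needs (0, 1, 1) <= (3, 2, 1) -> finishes; pool += (0, 1, 0) = (3, 3, 1)
  blocked: P3 wants (1, 0, 2), pool (3, 3, 1) — not enough res2
  blocked: P6 wants (0, 0, 2), pool (3, 3, 1) — not enough res2
Had the request been granted, P3 and P6 could never finish.


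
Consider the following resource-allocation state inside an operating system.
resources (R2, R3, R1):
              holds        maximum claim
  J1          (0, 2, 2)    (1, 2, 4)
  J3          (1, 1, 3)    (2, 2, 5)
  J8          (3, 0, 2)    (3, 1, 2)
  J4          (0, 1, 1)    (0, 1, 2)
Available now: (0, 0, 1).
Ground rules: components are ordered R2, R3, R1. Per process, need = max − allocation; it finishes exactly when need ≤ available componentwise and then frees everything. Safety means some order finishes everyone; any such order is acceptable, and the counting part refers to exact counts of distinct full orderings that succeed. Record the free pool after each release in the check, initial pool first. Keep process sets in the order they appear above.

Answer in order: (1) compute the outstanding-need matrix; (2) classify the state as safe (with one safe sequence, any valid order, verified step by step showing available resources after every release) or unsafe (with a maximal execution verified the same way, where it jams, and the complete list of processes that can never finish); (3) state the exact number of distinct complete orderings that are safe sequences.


(1) Need matrix, components ordered R2, R3, R1:
  J1: (1, 0, 2)
  J3: (1, 1, 2)
  J8: (0, 1, 0)
  J4: (0, 0, 1)
(2) SAFE — a valid safe sequence is J4, J8, J1, J3.
Key observation: reading the order forward, J4 is the first process whose need (0, 0, 1) meets the free pool (0, 0, 1) exactly on a resource it requests.
Verifying each step:
  pool = (0, 0, 1)
  run J4 (needs (0, 0, 1), free (0, 0, 1)); after release of (0, 1, 1) the pool is (0, 1, 2)
  run J8 (needs (0, 1, 0), free (0, 1, 2)); after release of (3, 0, 2) the pool is (3, 1, 4)
  run J1 (needs (1, 0, 2), free (3, 1, 4)); after release of (0, 2, 2) the pool is (3, 3, 6)
  run J3 (needs (1, 1, 2), free (3, 3, 6)); after release of (1, 1, 3) the pool is (4, 4, 9)
(3) Precisely 2 of the possible complete orderings are safe sequences.


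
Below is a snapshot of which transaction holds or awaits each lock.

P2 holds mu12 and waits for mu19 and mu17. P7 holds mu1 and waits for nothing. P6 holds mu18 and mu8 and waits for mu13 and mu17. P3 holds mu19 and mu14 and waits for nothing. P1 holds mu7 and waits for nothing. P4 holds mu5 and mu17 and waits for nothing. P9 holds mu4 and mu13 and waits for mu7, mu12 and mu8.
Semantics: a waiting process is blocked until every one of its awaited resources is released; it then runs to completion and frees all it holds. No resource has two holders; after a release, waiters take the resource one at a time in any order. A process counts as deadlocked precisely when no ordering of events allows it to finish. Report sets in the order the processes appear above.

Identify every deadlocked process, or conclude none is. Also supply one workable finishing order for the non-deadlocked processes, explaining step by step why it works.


The deadlocked set is P6 and P9.
Key observation: along P6 -> P9 -> P6, each member waits on what the next one holds — a deadlock; no other process is dragged down with it.
A valid finishing order for the others: P7, P1, P3, P4, P2.
Step-by-step check:
  run P7 (it waits on nothing); releases mu1
  run P1 (it waits on nothing); releases mu7
  run P3 (it waits on nothing); releases mu19 and mu14
  run P4 (it waits on nothing); releases mu5 and mu17
  P2 waits on mu19 and mu17 — all released -> runs and releases mu12


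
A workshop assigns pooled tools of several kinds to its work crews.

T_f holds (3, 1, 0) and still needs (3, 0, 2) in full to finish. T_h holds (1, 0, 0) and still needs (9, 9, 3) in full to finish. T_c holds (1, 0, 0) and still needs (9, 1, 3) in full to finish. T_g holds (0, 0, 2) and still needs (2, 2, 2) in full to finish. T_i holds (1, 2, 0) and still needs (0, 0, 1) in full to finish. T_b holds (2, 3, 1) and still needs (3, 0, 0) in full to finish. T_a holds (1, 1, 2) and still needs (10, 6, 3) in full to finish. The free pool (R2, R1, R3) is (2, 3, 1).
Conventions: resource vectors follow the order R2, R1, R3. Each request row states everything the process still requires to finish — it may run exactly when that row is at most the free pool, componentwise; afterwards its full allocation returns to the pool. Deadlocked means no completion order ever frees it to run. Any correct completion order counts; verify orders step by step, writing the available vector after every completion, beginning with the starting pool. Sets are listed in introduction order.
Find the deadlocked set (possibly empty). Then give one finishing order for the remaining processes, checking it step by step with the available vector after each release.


Deadlocked set: T_h, T_c and T_a.
Key observation: once T_i, T_b, T_f, T_g finish, the pool peaks at (8, 9, 4) — and every remaining process still needs more R2 than that.
One completion order for the rest: T_i, T_b, T_f, T_g. Verifying each step:
  pool = (2, 3, 1)
  T_i needs (0, 0, 1) <= (2, 3, 1) -> finishes; pool += (1, 2, 0) = (3, 5, 1)
  T_b needs (3, 0, 0) <= (3, 5, 1) -> finishes; pool += (2, 3, 1) = (5, 8, 2)
  T_f needs (3, 0, 2) <= (5, 8, 2) -> finishes; pool += (3, 1, 0) = (8, 9, 2)
  T_g needs (2, 2, 2) <= (8, 9, 2) -> finishes; pool += (0, 0, 2) = (8, 9, 4)
None of the blocked processes ever fits:
  blocked: T_h wants (9, 9, 3), pool (8, 9, 4) — not enough R2
  blocked: T_c wants (9, 1, 3), pool (8, 9, 4) — not enough R2
  blocked: T_a wants (10, 6, 3), pool (8, 9, 4) — not enough R2


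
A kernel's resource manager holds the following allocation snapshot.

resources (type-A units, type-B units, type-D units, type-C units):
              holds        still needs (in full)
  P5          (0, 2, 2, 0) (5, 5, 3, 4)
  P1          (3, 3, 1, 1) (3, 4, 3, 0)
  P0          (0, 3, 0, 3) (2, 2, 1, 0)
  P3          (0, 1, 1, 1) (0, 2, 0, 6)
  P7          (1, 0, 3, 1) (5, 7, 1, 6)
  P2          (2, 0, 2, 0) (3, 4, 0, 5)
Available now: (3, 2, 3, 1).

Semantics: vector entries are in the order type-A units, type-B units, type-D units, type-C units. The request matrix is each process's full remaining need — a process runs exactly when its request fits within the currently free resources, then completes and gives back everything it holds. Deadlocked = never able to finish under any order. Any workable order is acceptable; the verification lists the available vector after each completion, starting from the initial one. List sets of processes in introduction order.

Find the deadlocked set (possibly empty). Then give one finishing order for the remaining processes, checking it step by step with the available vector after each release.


Deadlocked set: P3 and P7.
Key observation: no order helps: past P0, P1, P2, P5, the free pool tops out at (8, 10, 8, 5), below what each blocked process needs in type-C units.
A valid finishing order for the others: P0, P1, P2, P5. Step-by-step check:
  pool = (3, 2, 3, 1)
  P0 needs (2, 2, 1, 0) <= (3, 2, 3, 1) -> finishes; pool += (0, 3, 0, 3) = (3, 5, 3, 4)
  P1 needs (3, 4, 3, 0) <= (3, 5, 3, 4) -> finishes; pool += (3, 3, 1, 1) = (6, 8, 4, 5)
  P2 needs (3, 4, 0, 5) <= (6, 8, 4, 5) -> finishes; pool += (2, 0, 2, 0) = (8, 8, 6, 5)
  P5 needs (5, 5, 3, 4) <= (8, 8, 6, 5) -> finishes; pool += (0, 2, 2, 0) = (8, 10, 8, 5)
None of the blocked processes ever fits:
  P3 cannot run: need (0, 2, 0, 6) vs free (8, 10, 8, 5) (insufficient type-C units)
  P7 cannot run: need (5, 7, 1, 6) vs free (8, 10, 8, 5) (insufficient type-C units)


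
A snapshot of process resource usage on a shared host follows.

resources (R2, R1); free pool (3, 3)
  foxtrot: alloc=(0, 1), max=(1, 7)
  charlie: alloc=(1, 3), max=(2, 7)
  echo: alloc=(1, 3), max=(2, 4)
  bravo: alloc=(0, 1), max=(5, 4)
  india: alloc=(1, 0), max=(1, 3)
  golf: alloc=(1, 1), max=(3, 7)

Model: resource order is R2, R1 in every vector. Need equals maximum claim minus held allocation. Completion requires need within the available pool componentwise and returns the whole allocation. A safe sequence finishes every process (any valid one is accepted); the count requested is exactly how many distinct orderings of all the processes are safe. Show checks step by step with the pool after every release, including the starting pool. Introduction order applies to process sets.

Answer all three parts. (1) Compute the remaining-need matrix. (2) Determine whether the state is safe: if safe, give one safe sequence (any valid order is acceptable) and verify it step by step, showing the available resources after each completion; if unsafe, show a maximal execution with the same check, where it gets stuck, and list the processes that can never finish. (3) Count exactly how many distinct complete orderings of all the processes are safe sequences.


(1) Remaining need (order R2, R1):
  foxtrot: (1, 6)
  charlie: (1, 4)
  echo: (1, 1)
  bravo: (5, 3)
  india: (0, 3)
  golf: (2, 6)
(2) The state is SAFE; one workable sequence: echo, golf, charlie, foxtrot, india, bravo.
Key observation: the first exact fit in this order is golf — it needs (2, 6) with (4, 6) free, meeting a requested resource to the last unit.
Walking it through:
  pool = (3, 3)
  echo needs (1, 1) <= (3, 3) -> finishes; pool += (1, 3) = (4, 6)
  golf needs (2, 6) <= (4, 6) -> finishes; pool += (1, 1) = (5, 7)
  charlie needs (1, 4) <= (5, 7) -> finishes; pool += (1, 3) = (6, 10)
  foxtrot needs (1, 6) <= (6, 10) -> finishes; pool += (0, 1) = (6, 11)
  india needs (0, 3) <= (6, 11) -> finishes; pool += (1, 0) = (7, 11)
  bravo needs (5, 3) <= (7, 11) -> finishes; pool += (0, 1) = (7, 12)
(3) Exactly 114 of the possible complete orderings are safe sequences.


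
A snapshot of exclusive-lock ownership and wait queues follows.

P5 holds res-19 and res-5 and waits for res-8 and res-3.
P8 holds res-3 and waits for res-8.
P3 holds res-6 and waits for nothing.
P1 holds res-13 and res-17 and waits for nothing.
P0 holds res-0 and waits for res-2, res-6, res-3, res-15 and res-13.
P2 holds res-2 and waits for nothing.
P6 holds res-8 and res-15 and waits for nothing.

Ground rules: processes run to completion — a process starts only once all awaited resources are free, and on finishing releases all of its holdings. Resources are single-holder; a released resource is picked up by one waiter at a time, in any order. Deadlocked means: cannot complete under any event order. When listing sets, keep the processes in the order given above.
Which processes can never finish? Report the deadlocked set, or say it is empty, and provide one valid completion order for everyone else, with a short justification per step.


The deadlocked set is empty.
Key observation: every chain of waits terminates; starting from the processes that wait on nothing, all the rest unlock in turn.
One completion order for the rest: P3, P6, P1, P8, P2, P0, P5.
Step-by-step check:
  P3 waits on nothing -> runs at once and releases res-6
  P6 waits on nothing -> runs at once and releases res-8 and res-15
  P1 waits on nothing -> runs at once and releases res-13 and res-17
  P8: everything it awaited (res-8) is free; runs, freeing res-3
  P2 waits on nothing -> runs at once and releases res-2
  P0: everything it awaited (res-2, res-6, res-3, res-15 and res-13) is free; runs, freeing res-0
  P5: everything it awaited (res-8 and res-3) is free; runs, freeing res-19 and res-5


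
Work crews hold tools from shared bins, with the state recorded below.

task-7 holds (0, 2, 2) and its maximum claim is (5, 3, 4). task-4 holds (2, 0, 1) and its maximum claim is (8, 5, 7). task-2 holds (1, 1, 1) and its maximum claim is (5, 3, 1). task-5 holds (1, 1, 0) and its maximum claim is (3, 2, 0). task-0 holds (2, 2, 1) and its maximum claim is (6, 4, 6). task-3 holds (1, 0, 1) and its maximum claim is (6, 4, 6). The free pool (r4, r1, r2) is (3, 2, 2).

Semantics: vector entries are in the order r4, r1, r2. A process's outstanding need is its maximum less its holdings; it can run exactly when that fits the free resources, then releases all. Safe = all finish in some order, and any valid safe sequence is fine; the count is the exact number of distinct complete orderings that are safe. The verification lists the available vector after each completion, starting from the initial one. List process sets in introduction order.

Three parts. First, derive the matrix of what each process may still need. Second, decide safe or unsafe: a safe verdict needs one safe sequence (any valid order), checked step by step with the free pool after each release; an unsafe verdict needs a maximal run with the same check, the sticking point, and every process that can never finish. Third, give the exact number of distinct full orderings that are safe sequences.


(1) Need matrix, components ordered r4, r1, r2:
  task-7: (5, 1, 2)
  task-4: (6, 5, 6)
  task-2: (4, 2, 0)
  task-5: (2, 1, 0)
  task-0: (4, 2, 5)
  task-3: (5, 4, 5)
(2) SAFE. One safe sequence: task-5, task-2, task-7, task-0, task-3, task-4.
Key observation: task-2 marks the first exact bind of the order: its need (4, 2, 0) fits the free (4, 3, 2) with zero slack on a requested resource.
Step-by-step check:
  pool = (3, 2, 2)
  task-5 needs (2, 1, 0) <= (3, 2, 2) -> finishes; pool += (1, 1, 0) = (4, 3, 2)
  task-2 needs (4, 2, 0) <= (4, 3, 2) -> finishes; pool += (1, 1, 1) = (5, 4, 3)
  task-7 needs (5, 1, 2) <= (5, 4, 3) -> finishes; pool += (0, 2, 2) = (5, 6, 5)
  task-0 needs (4, 2, 5) <= (5, 6, 5) -> finishes; pool += (2, 2, 1) = (7, 8, 6)
  task-3 needs (5, 4, 5) <= (7, 8, 6) -> finishes; pool += (1, 0, 1) = (8, 8, 7)
  task-4 needs (6, 5, 6) <= (8, 8, 7) -> finishes; pool += (2, 0, 1) = (10, 8, 8)
(3) Precisely 4 of the possible complete orderings are safe sequences.


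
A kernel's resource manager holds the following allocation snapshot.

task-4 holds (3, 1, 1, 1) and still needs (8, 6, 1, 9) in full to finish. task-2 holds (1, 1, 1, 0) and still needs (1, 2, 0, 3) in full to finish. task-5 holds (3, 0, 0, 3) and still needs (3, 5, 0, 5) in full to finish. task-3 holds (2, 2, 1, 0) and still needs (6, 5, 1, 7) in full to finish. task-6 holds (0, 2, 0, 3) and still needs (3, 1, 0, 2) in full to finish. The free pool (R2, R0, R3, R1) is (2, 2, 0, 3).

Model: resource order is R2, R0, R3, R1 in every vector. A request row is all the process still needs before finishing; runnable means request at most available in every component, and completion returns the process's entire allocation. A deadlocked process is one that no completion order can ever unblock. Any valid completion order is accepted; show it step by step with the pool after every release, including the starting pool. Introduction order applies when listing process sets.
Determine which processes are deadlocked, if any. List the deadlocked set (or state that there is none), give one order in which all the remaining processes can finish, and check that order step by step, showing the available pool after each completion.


The deadlocked set is empty.
Key observation: there is always a runnable process — task-2 first — so the state unwinds completely.
A valid finishing order for the others: task-2, task-6, task-5, task-3, task-4. Check, step by step:
  pool = (2, 2, 0, 3)
  task-2: need (1, 2, 0, 3) fits (2, 2, 0, 3); releases (1, 1, 1, 0), pool now (3, 3, 1, 3)
  task-6: need (3, 1, 0, 2) fits (3, 3, 1, 3); releases (0, 2, 0, 3), pool now (3, 5, 1, 6)
  task-5: need (3, 5, 0, 5) fits (3, 5, 1, 6); releases (3, 0, 0, 3), pool now (6, 5, 1, 9)
  task-3: need (6, 5, 1, 7) fits (6, 5, 1, 9); releases (2, 2, 1, 0), pool now (8, 7, 2, 9)
  task-4: need (8, 6, 1, 9) fits (8, 7, 2, 9); releases (3, 1, 1, 1), pool now (11, 8, 3, 10)


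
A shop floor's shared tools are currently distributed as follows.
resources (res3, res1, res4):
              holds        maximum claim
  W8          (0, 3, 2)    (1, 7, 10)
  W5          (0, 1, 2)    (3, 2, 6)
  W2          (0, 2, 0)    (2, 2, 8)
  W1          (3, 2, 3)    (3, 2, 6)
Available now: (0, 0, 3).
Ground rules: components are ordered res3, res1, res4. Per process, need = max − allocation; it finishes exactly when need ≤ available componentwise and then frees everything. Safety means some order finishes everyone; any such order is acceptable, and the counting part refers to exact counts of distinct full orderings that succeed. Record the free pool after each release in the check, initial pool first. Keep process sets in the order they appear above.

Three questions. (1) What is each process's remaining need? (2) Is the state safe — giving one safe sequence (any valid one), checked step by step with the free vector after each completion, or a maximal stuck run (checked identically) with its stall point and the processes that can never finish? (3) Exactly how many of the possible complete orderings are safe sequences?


(1) Outstanding need per process (order res3, res1, res4):
  W8: (1, 4, 8)
  W5: (3, 1, 4)
  W2: (2, 0, 8)
  W1: (0, 0, 3)
(2) SAFE, for example via the order W1, W5, W2, W8.
Key observation: at W1 the run first touches a limit — (0, 0, 3) against (0, 0, 3), exact on a resource it actually requests.
Check, step by step:
  pool = (0, 0, 3)
  W1: need (0, 0, 3) fits (0, 0, 3); releases (3, 2, 3), pool now (3, 2, 6)
  W5: need (3, 1, 4) fits (3, 2, 6); releases (0, 1, 2), pool now (3, 3, 8)
  W2: need (2, 0, 8) fits (3, 3, 8); releases (0, 2, 0), pool now (3, 5, 8)
  W8: need (1, 4, 8) fits (3, 5, 8); releases (0, 3, 2), pool now (3, 8, 10)
(3) The exact count: 1 of the possible complete orderings is a safe sequence.


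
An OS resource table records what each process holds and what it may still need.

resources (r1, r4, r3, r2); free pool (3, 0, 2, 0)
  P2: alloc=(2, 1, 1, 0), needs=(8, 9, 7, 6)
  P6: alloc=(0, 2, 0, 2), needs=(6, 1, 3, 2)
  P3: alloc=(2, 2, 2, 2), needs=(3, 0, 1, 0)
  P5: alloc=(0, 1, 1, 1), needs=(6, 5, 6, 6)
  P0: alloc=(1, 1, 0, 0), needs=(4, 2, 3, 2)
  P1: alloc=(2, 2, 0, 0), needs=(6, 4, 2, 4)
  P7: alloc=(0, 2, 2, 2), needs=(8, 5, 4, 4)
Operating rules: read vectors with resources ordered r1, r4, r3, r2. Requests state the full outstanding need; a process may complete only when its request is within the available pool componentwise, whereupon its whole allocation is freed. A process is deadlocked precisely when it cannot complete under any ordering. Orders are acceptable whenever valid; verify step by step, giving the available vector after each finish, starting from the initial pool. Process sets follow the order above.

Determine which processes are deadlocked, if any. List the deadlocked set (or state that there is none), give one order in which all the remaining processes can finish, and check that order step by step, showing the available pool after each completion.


Nothing here is deadlocked.
Key observation: starting with P3, each completion frees enough for the next — no one is permanently blocked.
A valid finishing order for the others: P3, P0, P6, P1, P7, P5, P2. Walking it through:
  pool = (3, 0, 2, 0)
  P3: need (3, 0, 1, 0) fits (3, 0, 2, 0); releases (2, 2, 2, 2), pool now (5, 2, 4, 2)
  P0: need (4, 2, 3, 2) fits (5, 2, 4, 2); releases (1, 1, 0, 0), pool now (6, 3, 4, 2)
  P6: need (6, 1, 3, 2) fits (6, 3, 4, 2); releases (0, 2, 0, 2), pool now (6, 5, 4, 4)
  P1: need (6, 4, 2, 4) fits (6, 5, 4, 4); releases (2, 2, 0, 0), pool now (8, 7, 4, 4)
  P7: need (8, 5, 4, 4) fits (8, 7, 4, 4); releases (0, 2, 2, 2), pool now (8, 9, 6, 6)
  P5: need (6, 5, 6, 6) fits (8, 9, 6, 6); releases (0, 1, 1, 1), pool now (8, 10, 7, 7)
  P2: need (8, 9, 7, 6) fits (8, 10, 7, 7); releases (2, 1, 1, 0), pool now (10, 11, 8, 7)
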